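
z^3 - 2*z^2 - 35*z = z*(z - 7)*(z + 5)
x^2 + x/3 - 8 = (x - 8/3)*(x + 3)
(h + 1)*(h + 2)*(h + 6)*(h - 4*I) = h^4 + 9*h^3 - 4*I*h^3 + 20*h^2 - 36*I*h^2 + 12*h - 80*I*h - 48*I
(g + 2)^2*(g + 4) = g^3 + 8*g^2 + 20*g + 16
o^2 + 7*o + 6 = (o + 1)*(o + 6)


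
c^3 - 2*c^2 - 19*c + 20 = (c - 5)*(c - 1)*(c + 4)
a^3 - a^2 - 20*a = a*(a - 5)*(a + 4)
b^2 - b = b*(b - 1)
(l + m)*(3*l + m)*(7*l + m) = 21*l^3 + 31*l^2*m + 11*l*m^2 + m^3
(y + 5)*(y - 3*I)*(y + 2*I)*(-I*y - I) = -I*y^4 - y^3 - 6*I*y^3 - 6*y^2 - 11*I*y^2 - 5*y - 36*I*y - 30*I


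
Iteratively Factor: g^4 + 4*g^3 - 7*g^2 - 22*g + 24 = (g - 1)*(g^3 + 5*g^2 - 2*g - 24) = (g - 1)*(g + 4)*(g^2 + g - 6) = (g - 2)*(g - 1)*(g + 4)*(g + 3)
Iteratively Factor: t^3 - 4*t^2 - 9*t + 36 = (t + 3)*(t^2 - 7*t + 12) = (t - 4)*(t + 3)*(t - 3)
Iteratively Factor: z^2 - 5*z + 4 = (z - 4)*(z - 1)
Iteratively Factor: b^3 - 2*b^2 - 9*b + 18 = (b + 3)*(b^2 - 5*b + 6) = (b - 2)*(b + 3)*(b - 3)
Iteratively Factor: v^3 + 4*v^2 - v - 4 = (v - 1)*(v^2 + 5*v + 4) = (v - 1)*(v + 4)*(v + 1)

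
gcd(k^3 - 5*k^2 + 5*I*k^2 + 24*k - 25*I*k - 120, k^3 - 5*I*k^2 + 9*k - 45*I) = k - 3*I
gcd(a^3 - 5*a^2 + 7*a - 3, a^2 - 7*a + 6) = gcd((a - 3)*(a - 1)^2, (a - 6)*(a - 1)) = a - 1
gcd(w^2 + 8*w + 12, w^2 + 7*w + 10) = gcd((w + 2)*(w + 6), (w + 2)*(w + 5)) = w + 2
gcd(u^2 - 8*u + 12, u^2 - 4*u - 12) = u - 6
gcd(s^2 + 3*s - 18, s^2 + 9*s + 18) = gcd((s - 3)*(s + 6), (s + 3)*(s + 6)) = s + 6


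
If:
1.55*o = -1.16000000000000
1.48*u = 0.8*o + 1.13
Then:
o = -0.75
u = 0.36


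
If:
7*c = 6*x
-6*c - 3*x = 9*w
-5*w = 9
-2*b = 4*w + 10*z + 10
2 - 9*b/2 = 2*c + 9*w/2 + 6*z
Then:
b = 7951/3135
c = 162/95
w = -9/5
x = 189/95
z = -2468/3135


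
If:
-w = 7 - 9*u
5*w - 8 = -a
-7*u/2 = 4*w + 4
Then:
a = 1237/79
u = 48/79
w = -121/79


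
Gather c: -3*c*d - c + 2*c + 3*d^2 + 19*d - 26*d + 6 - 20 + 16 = c*(1 - 3*d) + 3*d^2 - 7*d + 2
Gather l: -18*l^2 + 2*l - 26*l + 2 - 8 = -18*l^2 - 24*l - 6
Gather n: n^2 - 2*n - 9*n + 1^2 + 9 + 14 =n^2 - 11*n + 24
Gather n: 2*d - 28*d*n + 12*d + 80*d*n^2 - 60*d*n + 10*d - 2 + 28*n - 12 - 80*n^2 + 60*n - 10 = 24*d + n^2*(80*d - 80) + n*(88 - 88*d) - 24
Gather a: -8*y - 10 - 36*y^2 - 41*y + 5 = -36*y^2 - 49*y - 5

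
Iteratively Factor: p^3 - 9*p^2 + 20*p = (p - 5)*(p^2 - 4*p) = (p - 5)*(p - 4)*(p)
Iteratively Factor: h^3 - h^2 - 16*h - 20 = (h + 2)*(h^2 - 3*h - 10) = (h - 5)*(h + 2)*(h + 2)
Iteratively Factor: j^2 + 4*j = (j)*(j + 4)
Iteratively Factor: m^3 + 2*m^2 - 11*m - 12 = (m + 4)*(m^2 - 2*m - 3) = (m + 1)*(m + 4)*(m - 3)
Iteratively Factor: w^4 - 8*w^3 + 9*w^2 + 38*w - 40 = (w - 4)*(w^3 - 4*w^2 - 7*w + 10) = (w - 5)*(w - 4)*(w^2 + w - 2) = (w - 5)*(w - 4)*(w - 1)*(w + 2)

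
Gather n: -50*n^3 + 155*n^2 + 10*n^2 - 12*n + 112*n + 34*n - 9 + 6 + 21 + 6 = -50*n^3 + 165*n^2 + 134*n + 24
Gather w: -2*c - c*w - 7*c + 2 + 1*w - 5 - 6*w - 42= -9*c + w*(-c - 5) - 45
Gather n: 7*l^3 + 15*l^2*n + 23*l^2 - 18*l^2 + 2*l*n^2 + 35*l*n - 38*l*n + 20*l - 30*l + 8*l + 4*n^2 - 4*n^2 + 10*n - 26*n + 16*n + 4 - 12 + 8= 7*l^3 + 5*l^2 + 2*l*n^2 - 2*l + n*(15*l^2 - 3*l)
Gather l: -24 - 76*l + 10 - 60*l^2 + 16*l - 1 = -60*l^2 - 60*l - 15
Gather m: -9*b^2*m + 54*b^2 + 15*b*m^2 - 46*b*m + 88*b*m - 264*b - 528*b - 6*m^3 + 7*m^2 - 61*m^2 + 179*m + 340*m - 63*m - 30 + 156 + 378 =54*b^2 - 792*b - 6*m^3 + m^2*(15*b - 54) + m*(-9*b^2 + 42*b + 456) + 504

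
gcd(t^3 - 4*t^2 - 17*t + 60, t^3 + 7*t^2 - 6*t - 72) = t^2 + t - 12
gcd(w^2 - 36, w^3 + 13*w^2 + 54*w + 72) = w + 6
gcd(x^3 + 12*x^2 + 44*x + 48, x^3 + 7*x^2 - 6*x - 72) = x^2 + 10*x + 24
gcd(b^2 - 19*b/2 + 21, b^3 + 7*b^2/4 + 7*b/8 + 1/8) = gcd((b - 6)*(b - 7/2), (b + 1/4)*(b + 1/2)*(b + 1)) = 1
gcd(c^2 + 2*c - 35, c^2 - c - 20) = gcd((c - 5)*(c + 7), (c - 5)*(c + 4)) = c - 5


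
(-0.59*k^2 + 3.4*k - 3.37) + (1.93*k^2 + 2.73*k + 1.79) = 1.34*k^2 + 6.13*k - 1.58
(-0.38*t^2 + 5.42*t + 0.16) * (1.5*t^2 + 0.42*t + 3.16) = -0.57*t^4 + 7.9704*t^3 + 1.3156*t^2 + 17.1944*t + 0.5056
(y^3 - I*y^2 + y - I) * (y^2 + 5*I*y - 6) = y^5 + 4*I*y^4 + 10*I*y^2 - y + 6*I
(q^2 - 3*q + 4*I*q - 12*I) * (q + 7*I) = q^3 - 3*q^2 + 11*I*q^2 - 28*q - 33*I*q + 84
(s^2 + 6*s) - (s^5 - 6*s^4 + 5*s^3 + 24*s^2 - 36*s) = -s^5 + 6*s^4 - 5*s^3 - 23*s^2 + 42*s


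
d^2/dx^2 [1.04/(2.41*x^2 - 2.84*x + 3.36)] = (-12.080848*x^2 + 14.236352*x + 1.04*(4.82*x - 2.84)*(9.64*x - 5.68) - 16.843008)/(2.41*x^2 - 2.84*x + 3.36)^3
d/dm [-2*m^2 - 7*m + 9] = -4*m - 7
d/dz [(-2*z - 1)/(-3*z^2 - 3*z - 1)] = (6*z^2 + 6*z - 3*(2*z + 1)^2 + 2)/(3*z^2 + 3*z + 1)^2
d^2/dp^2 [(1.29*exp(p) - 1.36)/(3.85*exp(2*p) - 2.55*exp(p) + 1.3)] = (19.121025*exp(4*p) - 67.969825*exp(3*p) + 1.3167*exp(2*p) + 22.66015*exp(p) - 2.3283)*exp(p)/(57.066625*exp(6*p) - 113.392125*exp(5*p) + 132.911625*exp(4*p) - 93.157875*exp(3*p) + 44.87925*exp(2*p) - 12.9285*exp(p) + 2.197)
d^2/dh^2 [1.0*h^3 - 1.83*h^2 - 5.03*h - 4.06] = 6.0*h - 3.66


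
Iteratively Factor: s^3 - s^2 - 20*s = (s)*(s^2 - s - 20) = s*(s + 4)*(s - 5)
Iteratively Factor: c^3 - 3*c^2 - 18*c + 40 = (c - 5)*(c^2 + 2*c - 8) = (c - 5)*(c + 4)*(c - 2)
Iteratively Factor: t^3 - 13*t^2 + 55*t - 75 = (t - 3)*(t^2 - 10*t + 25) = (t - 5)*(t - 3)*(t - 5)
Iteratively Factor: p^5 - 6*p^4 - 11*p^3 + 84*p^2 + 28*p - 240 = (p + 2)*(p^4 - 8*p^3 + 5*p^2 + 74*p - 120) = (p - 4)*(p + 2)*(p^3 - 4*p^2 - 11*p + 30) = (p - 4)*(p + 2)*(p + 3)*(p^2 - 7*p + 10) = (p - 5)*(p - 4)*(p + 2)*(p + 3)*(p - 2)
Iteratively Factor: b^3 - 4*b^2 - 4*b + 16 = (b - 4)*(b^2 - 4) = (b - 4)*(b + 2)*(b - 2)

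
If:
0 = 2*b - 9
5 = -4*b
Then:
No Solution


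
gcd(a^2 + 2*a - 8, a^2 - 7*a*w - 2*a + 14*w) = a - 2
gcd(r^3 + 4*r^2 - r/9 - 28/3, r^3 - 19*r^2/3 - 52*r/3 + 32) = r^2 + 5*r/3 - 4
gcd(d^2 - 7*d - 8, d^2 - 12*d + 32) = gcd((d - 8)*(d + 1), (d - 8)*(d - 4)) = d - 8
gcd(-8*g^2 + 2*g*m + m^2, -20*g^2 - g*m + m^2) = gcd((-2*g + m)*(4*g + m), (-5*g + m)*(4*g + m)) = 4*g + m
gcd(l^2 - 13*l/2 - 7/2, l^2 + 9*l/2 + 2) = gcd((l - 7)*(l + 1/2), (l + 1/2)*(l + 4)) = l + 1/2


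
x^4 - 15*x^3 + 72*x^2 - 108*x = x*(x - 6)^2*(x - 3)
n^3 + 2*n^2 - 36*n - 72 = (n - 6)*(n + 2)*(n + 6)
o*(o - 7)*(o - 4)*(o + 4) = o^4 - 7*o^3 - 16*o^2 + 112*o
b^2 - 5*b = b*(b - 5)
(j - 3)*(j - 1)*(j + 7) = j^3 + 3*j^2 - 25*j + 21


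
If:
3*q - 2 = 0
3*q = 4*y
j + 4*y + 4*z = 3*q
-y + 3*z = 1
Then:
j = -2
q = 2/3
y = 1/2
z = 1/2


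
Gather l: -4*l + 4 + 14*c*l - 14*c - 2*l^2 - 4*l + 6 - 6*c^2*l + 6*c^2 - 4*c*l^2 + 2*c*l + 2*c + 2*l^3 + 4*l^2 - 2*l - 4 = 6*c^2 - 12*c + 2*l^3 + l^2*(2 - 4*c) + l*(-6*c^2 + 16*c - 10) + 6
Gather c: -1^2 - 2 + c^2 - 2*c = c^2 - 2*c - 3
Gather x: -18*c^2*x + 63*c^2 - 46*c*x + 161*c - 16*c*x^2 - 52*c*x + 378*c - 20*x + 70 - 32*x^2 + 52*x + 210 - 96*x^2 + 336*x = 63*c^2 + 539*c + x^2*(-16*c - 128) + x*(-18*c^2 - 98*c + 368) + 280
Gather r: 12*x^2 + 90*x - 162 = 12*x^2 + 90*x - 162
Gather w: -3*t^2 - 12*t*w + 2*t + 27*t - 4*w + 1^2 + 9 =-3*t^2 + 29*t + w*(-12*t - 4) + 10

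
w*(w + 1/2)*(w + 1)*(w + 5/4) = w^4 + 11*w^3/4 + 19*w^2/8 + 5*w/8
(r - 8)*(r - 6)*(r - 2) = r^3 - 16*r^2 + 76*r - 96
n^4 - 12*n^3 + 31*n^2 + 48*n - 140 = (n - 7)*(n - 5)*(n - 2)*(n + 2)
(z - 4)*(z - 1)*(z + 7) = z^3 + 2*z^2 - 31*z + 28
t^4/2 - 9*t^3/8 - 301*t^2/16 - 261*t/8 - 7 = (t/2 + 1)*(t - 8)*(t + 1/4)*(t + 7/2)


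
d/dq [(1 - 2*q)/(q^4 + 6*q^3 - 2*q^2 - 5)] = 2*(-q^4 - 6*q^3 + 2*q^2 + q*(2*q - 1)*(2*q^2 + 9*q - 2) + 5)/(q^4 + 6*q^3 - 2*q^2 - 5)^2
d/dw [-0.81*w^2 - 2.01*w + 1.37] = -1.62*w - 2.01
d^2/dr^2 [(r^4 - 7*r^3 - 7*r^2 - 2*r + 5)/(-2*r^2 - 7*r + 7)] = 2*(-4*r^6 - 42*r^5 - 105*r^4 + 743*r^3 - 1089*r^2 + 903*r + 126)/(8*r^6 + 84*r^5 + 210*r^4 - 245*r^3 - 735*r^2 + 1029*r - 343)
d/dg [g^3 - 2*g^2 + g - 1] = 3*g^2 - 4*g + 1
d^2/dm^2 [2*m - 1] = 0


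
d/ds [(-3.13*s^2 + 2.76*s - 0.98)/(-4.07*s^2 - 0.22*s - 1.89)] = (11.9218*s^2 + 3.8542*s - 5.432)/(16.5649*s^4 + 1.7908*s^3 + 15.433*s^2 + 0.8316*s + 3.5721)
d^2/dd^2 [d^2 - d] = 2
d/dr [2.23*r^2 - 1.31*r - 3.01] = 4.46*r - 1.31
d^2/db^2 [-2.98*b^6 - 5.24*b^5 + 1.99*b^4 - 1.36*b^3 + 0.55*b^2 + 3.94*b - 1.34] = -89.4*b^4 - 104.8*b^3 + 23.88*b^2 - 8.16*b + 1.1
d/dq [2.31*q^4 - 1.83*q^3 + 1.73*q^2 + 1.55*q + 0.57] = 9.24*q^3 - 5.49*q^2 + 3.46*q + 1.55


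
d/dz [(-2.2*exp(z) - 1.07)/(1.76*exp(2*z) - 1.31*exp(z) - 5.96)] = (3.872*exp(2*z) + 3.7664*exp(z) + 11.7103)*exp(z)/(3.0976*exp(4*z) - 4.6112*exp(3*z) - 19.2631*exp(2*z) + 15.6152*exp(z) + 35.5216)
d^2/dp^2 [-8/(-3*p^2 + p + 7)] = 16*(9*p^2 - 3*p - (6*p - 1)^2 - 21)/(-3*p^2 + p + 7)^3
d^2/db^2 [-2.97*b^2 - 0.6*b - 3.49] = -5.94000000000000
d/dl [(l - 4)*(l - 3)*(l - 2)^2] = 4*l^3 - 33*l^2 + 88*l - 76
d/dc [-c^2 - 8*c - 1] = -2*c - 8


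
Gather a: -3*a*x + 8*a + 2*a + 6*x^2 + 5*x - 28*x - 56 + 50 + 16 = a*(10 - 3*x) + 6*x^2 - 23*x + 10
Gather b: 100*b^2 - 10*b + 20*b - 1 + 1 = 100*b^2 + 10*b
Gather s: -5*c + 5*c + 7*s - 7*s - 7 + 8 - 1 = 0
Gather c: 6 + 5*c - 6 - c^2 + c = -c^2 + 6*c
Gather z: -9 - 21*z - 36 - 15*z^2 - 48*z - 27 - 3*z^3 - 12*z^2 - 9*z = -3*z^3 - 27*z^2 - 78*z - 72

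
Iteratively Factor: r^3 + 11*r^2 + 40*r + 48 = (r + 3)*(r^2 + 8*r + 16) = (r + 3)*(r + 4)*(r + 4)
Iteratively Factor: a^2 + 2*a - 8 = (a - 2)*(a + 4)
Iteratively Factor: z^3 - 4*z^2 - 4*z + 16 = (z + 2)*(z^2 - 6*z + 8) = (z - 4)*(z + 2)*(z - 2)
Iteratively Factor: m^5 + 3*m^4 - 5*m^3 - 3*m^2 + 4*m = (m - 1)*(m^4 + 4*m^3 - m^2 - 4*m) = (m - 1)*(m + 1)*(m^3 + 3*m^2 - 4*m) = (m - 1)*(m + 1)*(m + 4)*(m^2 - m) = m*(m - 1)*(m + 1)*(m + 4)*(m - 1)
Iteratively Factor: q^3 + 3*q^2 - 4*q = (q - 1)*(q^2 + 4*q) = (q - 1)*(q + 4)*(q)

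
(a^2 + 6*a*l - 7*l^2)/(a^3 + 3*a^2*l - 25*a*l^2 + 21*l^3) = 1/(a - 3*l)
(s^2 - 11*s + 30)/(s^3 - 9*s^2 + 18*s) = (s - 5)/(s*(s - 3))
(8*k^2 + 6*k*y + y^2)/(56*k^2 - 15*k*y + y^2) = (8*k^2 + 6*k*y + y^2)/(56*k^2 - 15*k*y + y^2)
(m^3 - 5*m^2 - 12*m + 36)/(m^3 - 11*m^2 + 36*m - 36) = (m + 3)/(m - 3)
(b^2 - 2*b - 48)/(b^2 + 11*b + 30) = (b - 8)/(b + 5)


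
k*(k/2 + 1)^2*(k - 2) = k^4/4 + k^3/2 - k^2 - 2*k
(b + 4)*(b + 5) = b^2 + 9*b + 20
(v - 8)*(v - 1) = v^2 - 9*v + 8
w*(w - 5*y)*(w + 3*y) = w^3 - 2*w^2*y - 15*w*y^2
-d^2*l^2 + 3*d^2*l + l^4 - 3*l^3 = l*(-d + l)*(d + l)*(l - 3)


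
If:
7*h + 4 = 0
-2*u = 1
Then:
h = -4/7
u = -1/2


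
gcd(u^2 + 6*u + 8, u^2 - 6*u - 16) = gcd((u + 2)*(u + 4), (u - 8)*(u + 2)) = u + 2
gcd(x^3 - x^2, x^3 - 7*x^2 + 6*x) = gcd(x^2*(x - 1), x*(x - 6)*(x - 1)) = x^2 - x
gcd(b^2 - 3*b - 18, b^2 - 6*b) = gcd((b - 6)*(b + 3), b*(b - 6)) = b - 6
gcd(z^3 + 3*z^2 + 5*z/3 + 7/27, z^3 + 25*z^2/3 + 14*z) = z + 7/3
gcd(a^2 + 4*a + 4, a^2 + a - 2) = a + 2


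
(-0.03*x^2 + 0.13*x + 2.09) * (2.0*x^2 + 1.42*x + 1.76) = -0.06*x^4 + 0.2174*x^3 + 4.3118*x^2 + 3.1966*x + 3.6784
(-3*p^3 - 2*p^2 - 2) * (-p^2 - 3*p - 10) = 3*p^5 + 11*p^4 + 36*p^3 + 22*p^2 + 6*p + 20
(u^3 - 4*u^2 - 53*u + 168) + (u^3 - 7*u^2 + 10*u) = 2*u^3 - 11*u^2 - 43*u + 168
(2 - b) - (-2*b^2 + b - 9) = 2*b^2 - 2*b + 11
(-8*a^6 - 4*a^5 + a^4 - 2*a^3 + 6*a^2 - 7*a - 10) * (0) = 0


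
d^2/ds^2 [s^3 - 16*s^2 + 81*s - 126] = 6*s - 32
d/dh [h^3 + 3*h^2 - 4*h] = 3*h^2 + 6*h - 4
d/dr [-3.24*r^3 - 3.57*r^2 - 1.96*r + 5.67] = -9.72*r^2 - 7.14*r - 1.96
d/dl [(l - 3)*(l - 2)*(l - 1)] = 3*l^2 - 12*l + 11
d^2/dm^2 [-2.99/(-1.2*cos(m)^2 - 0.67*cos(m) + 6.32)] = (-17.2224*(1 - cos(m)^2)^2 - 7.21188*cos(m)^3 - 100.658051*cos(m)^2 + 1.762904*cos(m) + 65.259142)/(1.2*cos(m)^2 + 0.67*cos(m) - 6.32)^3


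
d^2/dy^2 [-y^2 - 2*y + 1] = -2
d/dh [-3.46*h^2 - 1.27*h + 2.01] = -6.92*h - 1.27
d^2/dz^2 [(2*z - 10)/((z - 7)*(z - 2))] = 4*(z^3 - 15*z^2 + 93*z - 209)/(z^6 - 27*z^5 + 285*z^4 - 1485*z^3 + 3990*z^2 - 5292*z + 2744)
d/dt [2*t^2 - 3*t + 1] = 4*t - 3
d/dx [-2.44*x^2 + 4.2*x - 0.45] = 4.2 - 4.88*x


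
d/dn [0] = 0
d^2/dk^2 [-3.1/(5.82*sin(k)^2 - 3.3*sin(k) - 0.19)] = (-420.01776*sin(k)^4 + 178.6158*sin(k)^3 + 582.55572*sin(k)^2 - 355.2879*sin(k) + 74.37396)/(-5.82*sin(k)^2 + 3.3*sin(k) + 0.19)^3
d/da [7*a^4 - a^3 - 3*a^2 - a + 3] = 28*a^3 - 3*a^2 - 6*a - 1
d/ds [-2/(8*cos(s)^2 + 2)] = -4*sin(2*s)/(2*cos(2*s) + 3)^2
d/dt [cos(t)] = -sin(t)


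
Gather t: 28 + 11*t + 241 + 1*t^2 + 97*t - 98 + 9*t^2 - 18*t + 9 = 10*t^2 + 90*t + 180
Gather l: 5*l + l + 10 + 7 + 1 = 6*l + 18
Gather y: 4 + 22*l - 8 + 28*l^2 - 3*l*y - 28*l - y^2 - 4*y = 28*l^2 - 6*l - y^2 + y*(-3*l - 4) - 4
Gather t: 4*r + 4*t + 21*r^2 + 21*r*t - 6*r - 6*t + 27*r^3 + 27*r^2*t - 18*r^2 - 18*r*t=27*r^3 + 3*r^2 - 2*r + t*(27*r^2 + 3*r - 2)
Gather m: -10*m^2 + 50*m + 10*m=-10*m^2 + 60*m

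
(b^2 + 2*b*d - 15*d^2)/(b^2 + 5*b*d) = (b - 3*d)/b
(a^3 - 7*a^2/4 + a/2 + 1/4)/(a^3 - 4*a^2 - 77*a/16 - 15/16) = 4*(a^2 - 2*a + 1)/(4*a^2 - 17*a - 15)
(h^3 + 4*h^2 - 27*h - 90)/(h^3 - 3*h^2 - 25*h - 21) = (h^2 + h - 30)/(h^2 - 6*h - 7)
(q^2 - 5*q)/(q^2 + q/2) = 2*(q - 5)/(2*q + 1)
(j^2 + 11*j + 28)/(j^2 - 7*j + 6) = (j^2 + 11*j + 28)/(j^2 - 7*j + 6)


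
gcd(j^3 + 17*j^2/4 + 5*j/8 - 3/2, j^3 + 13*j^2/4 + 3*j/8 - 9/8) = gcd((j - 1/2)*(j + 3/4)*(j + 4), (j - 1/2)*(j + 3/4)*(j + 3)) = j^2 + j/4 - 3/8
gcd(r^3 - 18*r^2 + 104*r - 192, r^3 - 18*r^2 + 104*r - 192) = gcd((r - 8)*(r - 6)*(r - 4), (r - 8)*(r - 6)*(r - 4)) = r^3 - 18*r^2 + 104*r - 192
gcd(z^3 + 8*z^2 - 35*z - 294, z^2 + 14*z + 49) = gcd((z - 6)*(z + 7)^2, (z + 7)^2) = z^2 + 14*z + 49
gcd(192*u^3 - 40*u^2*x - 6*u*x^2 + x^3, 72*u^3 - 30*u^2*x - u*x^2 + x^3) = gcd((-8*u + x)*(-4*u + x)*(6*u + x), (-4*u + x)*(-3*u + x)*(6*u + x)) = -24*u^2 + 2*u*x + x^2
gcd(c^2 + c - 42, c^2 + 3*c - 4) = 1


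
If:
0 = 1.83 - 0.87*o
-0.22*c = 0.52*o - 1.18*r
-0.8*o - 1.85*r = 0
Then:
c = -9.85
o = 2.10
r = -0.91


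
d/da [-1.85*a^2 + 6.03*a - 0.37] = 6.03 - 3.7*a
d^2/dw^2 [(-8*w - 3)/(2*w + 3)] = 72/(2*w + 3)^3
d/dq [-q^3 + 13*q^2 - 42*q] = -3*q^2 + 26*q - 42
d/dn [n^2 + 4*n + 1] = 2*n + 4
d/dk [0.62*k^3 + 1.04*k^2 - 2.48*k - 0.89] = 1.86*k^2 + 2.08*k - 2.48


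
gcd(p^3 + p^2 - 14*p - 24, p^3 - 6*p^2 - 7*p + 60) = p^2 - p - 12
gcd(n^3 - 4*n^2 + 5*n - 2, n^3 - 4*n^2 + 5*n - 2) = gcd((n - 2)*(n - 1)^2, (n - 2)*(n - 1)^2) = n^3 - 4*n^2 + 5*n - 2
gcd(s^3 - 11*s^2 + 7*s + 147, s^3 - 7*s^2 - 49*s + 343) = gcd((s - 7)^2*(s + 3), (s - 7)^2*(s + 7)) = s^2 - 14*s + 49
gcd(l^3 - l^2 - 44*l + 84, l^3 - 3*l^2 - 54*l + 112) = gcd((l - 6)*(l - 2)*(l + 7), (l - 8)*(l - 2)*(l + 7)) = l^2 + 5*l - 14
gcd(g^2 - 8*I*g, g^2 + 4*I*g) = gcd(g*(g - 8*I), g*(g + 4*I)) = g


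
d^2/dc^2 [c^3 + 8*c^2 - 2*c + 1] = 6*c + 16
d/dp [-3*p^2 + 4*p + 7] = 4 - 6*p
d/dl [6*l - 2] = 6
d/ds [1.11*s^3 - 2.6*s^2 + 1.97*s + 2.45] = 3.33*s^2 - 5.2*s + 1.97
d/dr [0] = 0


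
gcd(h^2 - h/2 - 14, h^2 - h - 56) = 1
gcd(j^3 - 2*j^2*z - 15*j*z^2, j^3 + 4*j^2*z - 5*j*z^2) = j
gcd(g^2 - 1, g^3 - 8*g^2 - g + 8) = g^2 - 1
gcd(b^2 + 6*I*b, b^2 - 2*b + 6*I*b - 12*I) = b + 6*I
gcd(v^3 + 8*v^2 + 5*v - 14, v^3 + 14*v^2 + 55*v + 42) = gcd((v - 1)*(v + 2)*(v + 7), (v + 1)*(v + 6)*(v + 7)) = v + 7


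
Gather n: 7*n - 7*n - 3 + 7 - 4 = 0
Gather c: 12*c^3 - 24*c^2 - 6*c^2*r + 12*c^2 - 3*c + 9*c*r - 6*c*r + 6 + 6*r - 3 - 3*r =12*c^3 + c^2*(-6*r - 12) + c*(3*r - 3) + 3*r + 3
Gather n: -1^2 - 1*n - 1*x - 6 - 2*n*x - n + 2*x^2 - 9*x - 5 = n*(-2*x - 2) + 2*x^2 - 10*x - 12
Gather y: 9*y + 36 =9*y + 36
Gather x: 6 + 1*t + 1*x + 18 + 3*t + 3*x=4*t + 4*x + 24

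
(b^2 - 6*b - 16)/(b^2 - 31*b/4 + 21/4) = 4*(b^2 - 6*b - 16)/(4*b^2 - 31*b + 21)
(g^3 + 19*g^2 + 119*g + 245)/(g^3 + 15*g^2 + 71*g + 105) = (g + 7)/(g + 3)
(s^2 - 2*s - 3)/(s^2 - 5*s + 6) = (s + 1)/(s - 2)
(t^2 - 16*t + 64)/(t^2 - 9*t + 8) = (t - 8)/(t - 1)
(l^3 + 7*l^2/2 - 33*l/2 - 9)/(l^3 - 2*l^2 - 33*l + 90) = (l + 1/2)/(l - 5)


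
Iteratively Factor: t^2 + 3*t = (t)*(t + 3)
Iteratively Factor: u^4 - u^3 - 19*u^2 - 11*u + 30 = (u - 1)*(u^3 - 19*u - 30) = (u - 5)*(u - 1)*(u^2 + 5*u + 6) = (u - 5)*(u - 1)*(u + 3)*(u + 2)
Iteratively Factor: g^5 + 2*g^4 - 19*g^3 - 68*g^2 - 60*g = (g + 2)*(g^4 - 19*g^2 - 30*g) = (g - 5)*(g + 2)*(g^3 + 5*g^2 + 6*g) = g*(g - 5)*(g + 2)*(g^2 + 5*g + 6) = g*(g - 5)*(g + 2)*(g + 3)*(g + 2)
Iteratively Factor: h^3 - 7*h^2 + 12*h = (h - 3)*(h^2 - 4*h) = h*(h - 3)*(h - 4)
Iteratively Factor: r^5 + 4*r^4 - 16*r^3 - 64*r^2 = (r)*(r^4 + 4*r^3 - 16*r^2 - 64*r) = r*(r - 4)*(r^3 + 8*r^2 + 16*r) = r*(r - 4)*(r + 4)*(r^2 + 4*r) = r*(r - 4)*(r + 4)^2*(r)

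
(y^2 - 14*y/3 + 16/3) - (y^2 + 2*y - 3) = 25/3 - 20*y/3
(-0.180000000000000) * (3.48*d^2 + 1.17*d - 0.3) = -0.6264*d^2 - 0.2106*d + 0.054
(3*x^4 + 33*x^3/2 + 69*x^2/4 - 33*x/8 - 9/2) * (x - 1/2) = 3*x^5 + 15*x^4 + 9*x^3 - 51*x^2/4 - 39*x/16 + 9/4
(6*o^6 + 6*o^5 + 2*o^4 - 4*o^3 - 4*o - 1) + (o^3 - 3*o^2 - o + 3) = 6*o^6 + 6*o^5 + 2*o^4 - 3*o^3 - 3*o^2 - 5*o + 2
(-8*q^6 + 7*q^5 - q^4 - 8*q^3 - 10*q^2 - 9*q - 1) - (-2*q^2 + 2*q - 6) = -8*q^6 + 7*q^5 - q^4 - 8*q^3 - 8*q^2 - 11*q + 5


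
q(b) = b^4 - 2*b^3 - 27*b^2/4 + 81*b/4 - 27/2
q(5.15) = 342.02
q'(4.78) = 255.49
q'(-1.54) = 12.20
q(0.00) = -13.50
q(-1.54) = -47.76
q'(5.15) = 337.95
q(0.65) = -3.56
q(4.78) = 232.69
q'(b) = 4*b^3 - 6*b^2 - 27*b/2 + 81/4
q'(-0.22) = 22.89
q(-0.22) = -18.26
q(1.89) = -0.08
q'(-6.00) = -978.75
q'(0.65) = 10.04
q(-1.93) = -49.47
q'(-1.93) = -4.80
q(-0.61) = -27.77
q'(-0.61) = 25.34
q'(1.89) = 0.31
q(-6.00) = 1350.00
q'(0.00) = 20.25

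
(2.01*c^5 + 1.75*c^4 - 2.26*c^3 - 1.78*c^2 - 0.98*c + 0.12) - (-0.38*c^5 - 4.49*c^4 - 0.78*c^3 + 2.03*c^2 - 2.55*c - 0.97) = 2.39*c^5 + 6.24*c^4 - 1.48*c^3 - 3.81*c^2 + 1.57*c + 1.09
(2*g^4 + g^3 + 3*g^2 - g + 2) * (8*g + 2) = 16*g^5 + 12*g^4 + 26*g^3 - 2*g^2 + 14*g + 4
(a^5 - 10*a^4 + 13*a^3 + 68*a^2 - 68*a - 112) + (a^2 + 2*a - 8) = a^5 - 10*a^4 + 13*a^3 + 69*a^2 - 66*a - 120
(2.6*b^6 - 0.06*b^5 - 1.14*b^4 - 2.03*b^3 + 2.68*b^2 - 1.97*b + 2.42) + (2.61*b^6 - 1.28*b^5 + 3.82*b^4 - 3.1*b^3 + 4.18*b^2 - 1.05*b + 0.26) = 5.21*b^6 - 1.34*b^5 + 2.68*b^4 - 5.13*b^3 + 6.86*b^2 - 3.02*b + 2.68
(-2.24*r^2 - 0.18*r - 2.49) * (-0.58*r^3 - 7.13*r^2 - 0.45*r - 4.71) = 1.2992*r^5 + 16.0756*r^4 + 3.7356*r^3 + 28.3851*r^2 + 1.9683*r + 11.7279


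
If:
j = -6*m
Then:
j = -6*m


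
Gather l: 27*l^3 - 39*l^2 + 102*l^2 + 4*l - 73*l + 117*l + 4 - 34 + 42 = 27*l^3 + 63*l^2 + 48*l + 12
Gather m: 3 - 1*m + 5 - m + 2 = 10 - 2*m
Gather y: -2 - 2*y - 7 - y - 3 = -3*y - 12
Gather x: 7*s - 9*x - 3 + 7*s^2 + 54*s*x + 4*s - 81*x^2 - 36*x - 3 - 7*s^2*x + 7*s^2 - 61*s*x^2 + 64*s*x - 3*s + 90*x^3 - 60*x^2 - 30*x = 14*s^2 + 8*s + 90*x^3 + x^2*(-61*s - 141) + x*(-7*s^2 + 118*s - 75) - 6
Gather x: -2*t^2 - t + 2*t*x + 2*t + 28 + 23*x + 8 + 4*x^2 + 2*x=-2*t^2 + t + 4*x^2 + x*(2*t + 25) + 36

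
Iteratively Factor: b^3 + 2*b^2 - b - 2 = (b + 1)*(b^2 + b - 2) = (b + 1)*(b + 2)*(b - 1)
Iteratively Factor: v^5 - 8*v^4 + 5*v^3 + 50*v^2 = (v)*(v^4 - 8*v^3 + 5*v^2 + 50*v) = v*(v - 5)*(v^3 - 3*v^2 - 10*v) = v^2*(v - 5)*(v^2 - 3*v - 10) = v^2*(v - 5)*(v + 2)*(v - 5)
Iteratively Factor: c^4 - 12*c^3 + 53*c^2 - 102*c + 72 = (c - 2)*(c^3 - 10*c^2 + 33*c - 36) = (c - 3)*(c - 2)*(c^2 - 7*c + 12) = (c - 4)*(c - 3)*(c - 2)*(c - 3)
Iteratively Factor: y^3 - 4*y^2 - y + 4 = (y - 1)*(y^2 - 3*y - 4) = (y - 1)*(y + 1)*(y - 4)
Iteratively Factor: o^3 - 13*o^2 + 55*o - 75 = (o - 5)*(o^2 - 8*o + 15) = (o - 5)^2*(o - 3)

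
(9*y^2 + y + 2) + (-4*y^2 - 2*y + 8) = 5*y^2 - y + 10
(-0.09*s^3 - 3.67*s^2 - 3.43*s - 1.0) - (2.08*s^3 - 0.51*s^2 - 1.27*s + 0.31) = -2.17*s^3 - 3.16*s^2 - 2.16*s - 1.31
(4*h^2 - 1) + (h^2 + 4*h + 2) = 5*h^2 + 4*h + 1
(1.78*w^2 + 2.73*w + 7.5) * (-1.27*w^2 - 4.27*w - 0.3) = -2.2606*w^4 - 11.0677*w^3 - 21.7161*w^2 - 32.844*w - 2.25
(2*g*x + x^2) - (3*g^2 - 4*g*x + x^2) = -3*g^2 + 6*g*x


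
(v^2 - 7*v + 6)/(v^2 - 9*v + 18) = (v - 1)/(v - 3)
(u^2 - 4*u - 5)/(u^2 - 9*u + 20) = (u + 1)/(u - 4)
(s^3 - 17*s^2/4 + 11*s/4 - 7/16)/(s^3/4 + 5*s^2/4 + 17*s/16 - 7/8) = (8*s^2 - 30*s + 7)/(2*s^2 + 11*s + 14)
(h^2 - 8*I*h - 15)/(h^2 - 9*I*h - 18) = (h - 5*I)/(h - 6*I)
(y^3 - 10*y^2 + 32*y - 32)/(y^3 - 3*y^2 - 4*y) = (y^2 - 6*y + 8)/(y*(y + 1))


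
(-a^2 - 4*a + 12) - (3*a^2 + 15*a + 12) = -4*a^2 - 19*a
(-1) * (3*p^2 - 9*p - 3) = -3*p^2 + 9*p + 3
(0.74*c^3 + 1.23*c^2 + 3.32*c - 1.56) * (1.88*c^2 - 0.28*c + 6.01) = 1.3912*c^5 + 2.1052*c^4 + 10.3446*c^3 + 3.5299*c^2 + 20.39*c - 9.3756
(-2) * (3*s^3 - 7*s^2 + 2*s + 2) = -6*s^3 + 14*s^2 - 4*s - 4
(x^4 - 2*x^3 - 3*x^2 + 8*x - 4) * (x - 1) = x^5 - 3*x^4 - x^3 + 11*x^2 - 12*x + 4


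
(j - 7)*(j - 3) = j^2 - 10*j + 21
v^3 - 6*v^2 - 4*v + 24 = (v - 6)*(v - 2)*(v + 2)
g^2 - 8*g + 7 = (g - 7)*(g - 1)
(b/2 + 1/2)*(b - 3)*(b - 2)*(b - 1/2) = b^4/2 - 9*b^3/4 + 3*b^2/2 + 11*b/4 - 3/2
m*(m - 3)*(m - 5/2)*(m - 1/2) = m^4 - 6*m^3 + 41*m^2/4 - 15*m/4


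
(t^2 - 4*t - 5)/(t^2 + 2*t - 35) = (t + 1)/(t + 7)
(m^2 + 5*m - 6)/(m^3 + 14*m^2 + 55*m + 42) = (m - 1)/(m^2 + 8*m + 7)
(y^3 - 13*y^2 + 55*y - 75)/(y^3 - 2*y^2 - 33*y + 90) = (y - 5)/(y + 6)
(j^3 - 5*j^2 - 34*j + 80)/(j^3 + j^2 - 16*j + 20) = (j - 8)/(j - 2)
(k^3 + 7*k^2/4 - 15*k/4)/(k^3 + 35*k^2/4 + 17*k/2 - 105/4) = k/(k + 7)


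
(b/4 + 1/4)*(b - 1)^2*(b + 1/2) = b^4/4 - b^3/8 - 3*b^2/8 + b/8 + 1/8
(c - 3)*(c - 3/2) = c^2 - 9*c/2 + 9/2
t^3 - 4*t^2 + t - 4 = (t - 4)*(t - I)*(t + I)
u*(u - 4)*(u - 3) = u^3 - 7*u^2 + 12*u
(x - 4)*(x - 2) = x^2 - 6*x + 8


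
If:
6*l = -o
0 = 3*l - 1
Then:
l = 1/3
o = -2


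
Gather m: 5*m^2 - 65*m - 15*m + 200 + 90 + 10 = 5*m^2 - 80*m + 300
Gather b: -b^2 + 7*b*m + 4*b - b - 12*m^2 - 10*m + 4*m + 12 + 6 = -b^2 + b*(7*m + 3) - 12*m^2 - 6*m + 18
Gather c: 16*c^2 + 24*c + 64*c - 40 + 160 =16*c^2 + 88*c + 120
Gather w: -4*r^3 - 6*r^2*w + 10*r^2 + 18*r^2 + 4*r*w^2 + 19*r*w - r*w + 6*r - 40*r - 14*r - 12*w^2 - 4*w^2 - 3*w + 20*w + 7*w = -4*r^3 + 28*r^2 - 48*r + w^2*(4*r - 16) + w*(-6*r^2 + 18*r + 24)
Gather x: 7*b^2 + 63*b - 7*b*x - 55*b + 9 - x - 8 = 7*b^2 + 8*b + x*(-7*b - 1) + 1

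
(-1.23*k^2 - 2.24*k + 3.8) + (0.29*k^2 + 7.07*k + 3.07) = -0.94*k^2 + 4.83*k + 6.87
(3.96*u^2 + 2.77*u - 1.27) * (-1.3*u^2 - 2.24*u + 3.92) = -5.148*u^4 - 12.4714*u^3 + 10.9694*u^2 + 13.7032*u - 4.9784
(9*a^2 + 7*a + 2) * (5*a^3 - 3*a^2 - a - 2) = 45*a^5 + 8*a^4 - 20*a^3 - 31*a^2 - 16*a - 4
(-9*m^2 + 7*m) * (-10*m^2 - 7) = 90*m^4 - 70*m^3 + 63*m^2 - 49*m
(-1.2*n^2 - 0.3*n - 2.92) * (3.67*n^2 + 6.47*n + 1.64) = -4.404*n^4 - 8.865*n^3 - 14.6254*n^2 - 19.3844*n - 4.7888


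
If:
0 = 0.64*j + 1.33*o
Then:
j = -2.078125*o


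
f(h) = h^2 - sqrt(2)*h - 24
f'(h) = 2*h - sqrt(2)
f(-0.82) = -22.17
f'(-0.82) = -3.05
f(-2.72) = -12.75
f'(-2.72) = -6.85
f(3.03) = -19.10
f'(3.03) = 4.65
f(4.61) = -9.27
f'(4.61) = 7.81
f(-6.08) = 21.56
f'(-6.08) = -13.57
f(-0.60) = -22.79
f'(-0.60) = -2.61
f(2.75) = -20.33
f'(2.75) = 4.09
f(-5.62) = 15.53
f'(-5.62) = -12.65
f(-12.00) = 136.97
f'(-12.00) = -25.41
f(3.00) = -19.24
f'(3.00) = 4.59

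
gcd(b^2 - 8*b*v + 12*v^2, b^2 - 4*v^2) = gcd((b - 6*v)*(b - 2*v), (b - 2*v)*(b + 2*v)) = -b + 2*v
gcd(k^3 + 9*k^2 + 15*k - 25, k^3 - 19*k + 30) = k + 5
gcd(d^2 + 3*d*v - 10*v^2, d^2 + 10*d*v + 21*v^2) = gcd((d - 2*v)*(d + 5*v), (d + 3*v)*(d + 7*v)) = 1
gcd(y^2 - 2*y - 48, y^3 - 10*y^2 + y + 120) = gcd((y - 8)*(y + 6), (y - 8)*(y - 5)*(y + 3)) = y - 8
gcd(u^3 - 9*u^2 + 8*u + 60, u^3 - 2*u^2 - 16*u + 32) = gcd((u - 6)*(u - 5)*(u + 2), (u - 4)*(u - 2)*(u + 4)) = 1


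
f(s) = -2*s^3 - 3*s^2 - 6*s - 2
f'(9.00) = -546.00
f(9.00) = -1757.00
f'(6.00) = -258.00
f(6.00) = -578.00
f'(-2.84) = -37.35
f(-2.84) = 36.66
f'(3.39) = -95.29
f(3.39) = -134.73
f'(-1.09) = -6.59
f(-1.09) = 3.57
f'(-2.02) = -18.36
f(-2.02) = 14.36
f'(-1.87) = -15.76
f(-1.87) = 11.81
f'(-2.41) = -26.39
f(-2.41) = 23.03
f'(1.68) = -33.01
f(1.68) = -30.03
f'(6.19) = -273.04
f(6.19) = -628.44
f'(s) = -6*s^2 - 6*s - 6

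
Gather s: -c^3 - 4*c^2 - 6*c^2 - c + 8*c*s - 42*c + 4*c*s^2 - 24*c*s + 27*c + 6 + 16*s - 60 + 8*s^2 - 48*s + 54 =-c^3 - 10*c^2 - 16*c + s^2*(4*c + 8) + s*(-16*c - 32)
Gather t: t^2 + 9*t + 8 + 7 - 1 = t^2 + 9*t + 14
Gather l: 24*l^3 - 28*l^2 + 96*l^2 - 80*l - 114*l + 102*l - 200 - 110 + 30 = 24*l^3 + 68*l^2 - 92*l - 280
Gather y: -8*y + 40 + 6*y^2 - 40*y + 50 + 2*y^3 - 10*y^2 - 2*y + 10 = 2*y^3 - 4*y^2 - 50*y + 100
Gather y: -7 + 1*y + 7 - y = 0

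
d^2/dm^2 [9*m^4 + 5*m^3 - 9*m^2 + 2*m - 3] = 108*m^2 + 30*m - 18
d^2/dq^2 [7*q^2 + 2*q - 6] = 14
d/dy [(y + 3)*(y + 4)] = 2*y + 7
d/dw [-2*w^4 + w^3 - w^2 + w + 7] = -8*w^3 + 3*w^2 - 2*w + 1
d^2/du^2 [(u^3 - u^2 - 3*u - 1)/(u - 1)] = 2*(u^3 - 3*u^2 + 3*u - 5)/(u^3 - 3*u^2 + 3*u - 1)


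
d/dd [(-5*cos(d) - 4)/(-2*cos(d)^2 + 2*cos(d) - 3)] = (10*cos(d)^2 + 16*cos(d) - 23)*sin(d)/(2*cos(d) - cos(2*d) - 4)^2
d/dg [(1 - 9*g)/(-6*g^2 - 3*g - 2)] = 3*(-18*g^2 + 4*g + 7)/(36*g^4 + 36*g^3 + 33*g^2 + 12*g + 4)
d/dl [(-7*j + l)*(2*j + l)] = -5*j + 2*l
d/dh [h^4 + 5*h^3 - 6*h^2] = h*(4*h^2 + 15*h - 12)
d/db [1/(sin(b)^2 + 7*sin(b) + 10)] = -(2*sin(b) + 7)*cos(b)/(sin(b)^2 + 7*sin(b) + 10)^2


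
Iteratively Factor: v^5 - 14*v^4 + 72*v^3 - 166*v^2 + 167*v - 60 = (v - 3)*(v^4 - 11*v^3 + 39*v^2 - 49*v + 20) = (v - 3)*(v - 1)*(v^3 - 10*v^2 + 29*v - 20) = (v - 5)*(v - 3)*(v - 1)*(v^2 - 5*v + 4) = (v - 5)*(v - 4)*(v - 3)*(v - 1)*(v - 1)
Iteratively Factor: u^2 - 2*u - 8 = (u - 4)*(u + 2)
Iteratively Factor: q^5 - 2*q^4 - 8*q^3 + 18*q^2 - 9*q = (q)*(q^4 - 2*q^3 - 8*q^2 + 18*q - 9) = q*(q - 3)*(q^3 + q^2 - 5*q + 3) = q*(q - 3)*(q - 1)*(q^2 + 2*q - 3) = q*(q - 3)*(q - 1)^2*(q + 3)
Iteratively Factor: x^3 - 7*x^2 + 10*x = (x - 2)*(x^2 - 5*x) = x*(x - 2)*(x - 5)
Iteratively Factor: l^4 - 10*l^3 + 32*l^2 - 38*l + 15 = (l - 3)*(l^3 - 7*l^2 + 11*l - 5) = (l - 3)*(l - 1)*(l^2 - 6*l + 5) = (l - 5)*(l - 3)*(l - 1)*(l - 1)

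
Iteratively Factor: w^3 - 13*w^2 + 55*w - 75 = (w - 5)*(w^2 - 8*w + 15) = (w - 5)*(w - 3)*(w - 5)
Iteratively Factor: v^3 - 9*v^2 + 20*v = (v)*(v^2 - 9*v + 20) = v*(v - 5)*(v - 4)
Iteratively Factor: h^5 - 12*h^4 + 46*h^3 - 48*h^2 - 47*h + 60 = (h + 1)*(h^4 - 13*h^3 + 59*h^2 - 107*h + 60) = (h - 1)*(h + 1)*(h^3 - 12*h^2 + 47*h - 60) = (h - 4)*(h - 1)*(h + 1)*(h^2 - 8*h + 15) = (h - 5)*(h - 4)*(h - 1)*(h + 1)*(h - 3)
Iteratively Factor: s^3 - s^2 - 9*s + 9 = (s - 1)*(s^2 - 9) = (s - 3)*(s - 1)*(s + 3)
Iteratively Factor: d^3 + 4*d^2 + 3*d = (d + 1)*(d^2 + 3*d) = d*(d + 1)*(d + 3)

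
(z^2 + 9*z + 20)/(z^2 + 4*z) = (z + 5)/z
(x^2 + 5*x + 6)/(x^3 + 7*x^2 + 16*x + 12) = 1/(x + 2)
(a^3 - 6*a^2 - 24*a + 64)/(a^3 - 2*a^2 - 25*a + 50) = (a^2 - 4*a - 32)/(a^2 - 25)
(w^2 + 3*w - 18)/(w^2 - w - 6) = (w + 6)/(w + 2)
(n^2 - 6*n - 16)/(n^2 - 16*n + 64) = (n + 2)/(n - 8)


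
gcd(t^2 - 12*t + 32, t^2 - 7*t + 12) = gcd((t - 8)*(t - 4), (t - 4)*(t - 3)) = t - 4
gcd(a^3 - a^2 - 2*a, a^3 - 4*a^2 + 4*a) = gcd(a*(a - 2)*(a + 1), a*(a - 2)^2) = a^2 - 2*a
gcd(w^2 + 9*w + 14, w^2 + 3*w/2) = 1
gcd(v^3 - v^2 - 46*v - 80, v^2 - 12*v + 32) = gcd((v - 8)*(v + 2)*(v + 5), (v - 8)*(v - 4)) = v - 8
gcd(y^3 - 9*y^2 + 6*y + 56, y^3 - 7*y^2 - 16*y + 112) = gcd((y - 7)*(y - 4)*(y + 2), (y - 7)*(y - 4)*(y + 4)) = y^2 - 11*y + 28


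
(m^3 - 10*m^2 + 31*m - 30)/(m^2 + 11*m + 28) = (m^3 - 10*m^2 + 31*m - 30)/(m^2 + 11*m + 28)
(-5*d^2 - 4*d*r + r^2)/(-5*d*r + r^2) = (d + r)/r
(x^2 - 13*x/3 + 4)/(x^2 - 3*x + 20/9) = 3*(x - 3)/(3*x - 5)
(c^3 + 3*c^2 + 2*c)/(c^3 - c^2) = (c^2 + 3*c + 2)/(c*(c - 1))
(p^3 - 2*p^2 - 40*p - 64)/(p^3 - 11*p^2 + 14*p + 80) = (p + 4)/(p - 5)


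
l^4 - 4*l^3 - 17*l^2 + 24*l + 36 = (l - 6)*(l - 2)*(l + 1)*(l + 3)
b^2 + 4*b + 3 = (b + 1)*(b + 3)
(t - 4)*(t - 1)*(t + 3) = t^3 - 2*t^2 - 11*t + 12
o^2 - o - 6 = (o - 3)*(o + 2)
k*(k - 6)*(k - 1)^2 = k^4 - 8*k^3 + 13*k^2 - 6*k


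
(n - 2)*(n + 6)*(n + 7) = n^3 + 11*n^2 + 16*n - 84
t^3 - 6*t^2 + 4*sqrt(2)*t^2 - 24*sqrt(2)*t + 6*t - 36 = (t - 6)*(t + sqrt(2))*(t + 3*sqrt(2))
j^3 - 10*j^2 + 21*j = j*(j - 7)*(j - 3)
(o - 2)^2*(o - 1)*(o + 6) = o^4 + o^3 - 22*o^2 + 44*o - 24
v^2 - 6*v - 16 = (v - 8)*(v + 2)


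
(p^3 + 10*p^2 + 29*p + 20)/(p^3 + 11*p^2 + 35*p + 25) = (p + 4)/(p + 5)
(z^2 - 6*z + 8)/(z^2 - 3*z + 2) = (z - 4)/(z - 1)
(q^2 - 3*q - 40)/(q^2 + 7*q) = (q^2 - 3*q - 40)/(q*(q + 7))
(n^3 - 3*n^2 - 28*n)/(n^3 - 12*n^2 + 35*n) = (n + 4)/(n - 5)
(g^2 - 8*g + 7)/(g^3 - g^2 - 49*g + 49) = 1/(g + 7)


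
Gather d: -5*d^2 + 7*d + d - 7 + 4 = -5*d^2 + 8*d - 3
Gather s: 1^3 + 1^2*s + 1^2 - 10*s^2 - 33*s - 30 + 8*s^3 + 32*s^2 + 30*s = 8*s^3 + 22*s^2 - 2*s - 28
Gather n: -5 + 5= 0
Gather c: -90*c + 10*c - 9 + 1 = -80*c - 8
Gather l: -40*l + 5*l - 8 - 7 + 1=-35*l - 14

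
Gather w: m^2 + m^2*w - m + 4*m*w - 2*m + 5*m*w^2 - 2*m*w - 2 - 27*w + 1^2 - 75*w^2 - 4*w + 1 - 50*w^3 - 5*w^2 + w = m^2 - 3*m - 50*w^3 + w^2*(5*m - 80) + w*(m^2 + 2*m - 30)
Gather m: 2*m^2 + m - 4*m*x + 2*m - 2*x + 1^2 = 2*m^2 + m*(3 - 4*x) - 2*x + 1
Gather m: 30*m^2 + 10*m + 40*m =30*m^2 + 50*m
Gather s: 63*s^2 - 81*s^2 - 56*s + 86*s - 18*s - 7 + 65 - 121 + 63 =-18*s^2 + 12*s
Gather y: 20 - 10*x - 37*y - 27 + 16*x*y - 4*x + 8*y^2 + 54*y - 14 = -14*x + 8*y^2 + y*(16*x + 17) - 21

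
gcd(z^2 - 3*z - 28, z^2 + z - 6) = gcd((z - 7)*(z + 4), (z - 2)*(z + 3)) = 1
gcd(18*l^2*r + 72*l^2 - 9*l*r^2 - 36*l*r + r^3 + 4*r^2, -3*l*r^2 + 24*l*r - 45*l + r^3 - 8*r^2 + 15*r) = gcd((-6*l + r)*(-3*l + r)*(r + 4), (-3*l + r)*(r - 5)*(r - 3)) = -3*l + r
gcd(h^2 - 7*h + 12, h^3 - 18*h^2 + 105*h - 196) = h - 4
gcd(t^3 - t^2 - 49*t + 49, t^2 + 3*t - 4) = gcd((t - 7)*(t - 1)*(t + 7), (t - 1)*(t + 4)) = t - 1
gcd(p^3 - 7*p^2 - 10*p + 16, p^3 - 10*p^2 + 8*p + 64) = p^2 - 6*p - 16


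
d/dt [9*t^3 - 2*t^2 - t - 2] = 27*t^2 - 4*t - 1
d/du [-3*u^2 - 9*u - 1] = -6*u - 9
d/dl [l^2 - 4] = 2*l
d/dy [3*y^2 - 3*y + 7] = 6*y - 3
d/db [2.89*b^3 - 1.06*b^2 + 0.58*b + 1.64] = 8.67*b^2 - 2.12*b + 0.58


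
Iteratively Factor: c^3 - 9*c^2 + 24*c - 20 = (c - 2)*(c^2 - 7*c + 10) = (c - 2)^2*(c - 5)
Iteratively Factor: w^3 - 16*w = (w - 4)*(w^2 + 4*w) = w*(w - 4)*(w + 4)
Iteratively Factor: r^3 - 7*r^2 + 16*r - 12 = (r - 2)*(r^2 - 5*r + 6) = (r - 2)^2*(r - 3)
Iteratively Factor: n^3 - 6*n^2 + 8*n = (n)*(n^2 - 6*n + 8) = n*(n - 2)*(n - 4)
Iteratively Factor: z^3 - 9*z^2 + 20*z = (z)*(z^2 - 9*z + 20) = z*(z - 4)*(z - 5)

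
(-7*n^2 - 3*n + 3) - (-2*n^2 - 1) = -5*n^2 - 3*n + 4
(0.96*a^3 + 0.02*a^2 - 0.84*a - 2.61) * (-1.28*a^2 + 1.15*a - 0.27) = -1.2288*a^5 + 1.0784*a^4 + 0.839*a^3 + 2.3694*a^2 - 2.7747*a + 0.7047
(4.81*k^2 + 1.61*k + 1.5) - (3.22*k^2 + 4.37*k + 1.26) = 1.59*k^2 - 2.76*k + 0.24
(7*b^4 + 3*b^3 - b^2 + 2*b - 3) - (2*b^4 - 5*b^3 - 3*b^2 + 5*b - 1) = 5*b^4 + 8*b^3 + 2*b^2 - 3*b - 2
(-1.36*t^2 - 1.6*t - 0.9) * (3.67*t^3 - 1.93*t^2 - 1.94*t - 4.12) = -4.9912*t^5 - 3.2472*t^4 + 2.4234*t^3 + 10.4442*t^2 + 8.338*t + 3.708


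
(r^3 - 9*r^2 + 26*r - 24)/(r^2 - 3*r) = r - 6 + 8/r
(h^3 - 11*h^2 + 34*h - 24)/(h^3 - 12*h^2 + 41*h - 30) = (h - 4)/(h - 5)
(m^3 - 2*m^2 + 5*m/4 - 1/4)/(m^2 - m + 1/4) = m - 1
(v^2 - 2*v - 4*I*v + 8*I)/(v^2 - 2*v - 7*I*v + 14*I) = (v - 4*I)/(v - 7*I)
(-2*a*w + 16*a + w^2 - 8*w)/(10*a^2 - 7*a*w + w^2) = (w - 8)/(-5*a + w)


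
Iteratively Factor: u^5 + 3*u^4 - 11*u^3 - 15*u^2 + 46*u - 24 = (u - 1)*(u^4 + 4*u^3 - 7*u^2 - 22*u + 24) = (u - 1)*(u + 4)*(u^3 - 7*u + 6) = (u - 1)^2*(u + 4)*(u^2 + u - 6) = (u - 2)*(u - 1)^2*(u + 4)*(u + 3)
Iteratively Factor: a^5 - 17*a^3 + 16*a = (a - 1)*(a^4 + a^3 - 16*a^2 - 16*a) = (a - 1)*(a + 4)*(a^3 - 3*a^2 - 4*a) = a*(a - 1)*(a + 4)*(a^2 - 3*a - 4) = a*(a - 1)*(a + 1)*(a + 4)*(a - 4)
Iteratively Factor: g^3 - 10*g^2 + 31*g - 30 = (g - 2)*(g^2 - 8*g + 15) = (g - 3)*(g - 2)*(g - 5)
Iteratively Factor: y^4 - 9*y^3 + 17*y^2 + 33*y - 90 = (y + 2)*(y^3 - 11*y^2 + 39*y - 45) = (y - 3)*(y + 2)*(y^2 - 8*y + 15) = (y - 3)^2*(y + 2)*(y - 5)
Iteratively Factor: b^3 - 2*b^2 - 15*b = (b + 3)*(b^2 - 5*b) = b*(b + 3)*(b - 5)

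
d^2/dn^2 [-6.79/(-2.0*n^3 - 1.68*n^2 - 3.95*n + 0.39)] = (-(81.48*n + 22.8144)*(2.0*n^3 + 1.68*n^2 + 3.95*n - 0.39) + 6.79*(6.0*n^2 + 3.36*n + 3.95)*(12.0*n^2 + 6.72*n + 7.9))/(2.0*n^3 + 1.68*n^2 + 3.95*n - 0.39)^3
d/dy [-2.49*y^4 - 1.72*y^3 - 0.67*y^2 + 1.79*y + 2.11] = -9.96*y^3 - 5.16*y^2 - 1.34*y + 1.79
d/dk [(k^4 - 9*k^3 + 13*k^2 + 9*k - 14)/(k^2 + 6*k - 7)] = (2*k^3 + 13*k^2 - 112*k + 21)/(k^2 + 14*k + 49)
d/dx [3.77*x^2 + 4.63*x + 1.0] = 7.54*x + 4.63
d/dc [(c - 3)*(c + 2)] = 2*c - 1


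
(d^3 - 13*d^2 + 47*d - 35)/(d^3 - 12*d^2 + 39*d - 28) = (d - 5)/(d - 4)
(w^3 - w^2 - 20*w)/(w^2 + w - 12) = w*(w - 5)/(w - 3)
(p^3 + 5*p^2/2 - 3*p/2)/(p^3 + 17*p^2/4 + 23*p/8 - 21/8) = 4*p/(4*p + 7)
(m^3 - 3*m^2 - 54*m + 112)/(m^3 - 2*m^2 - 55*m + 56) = (m - 2)/(m - 1)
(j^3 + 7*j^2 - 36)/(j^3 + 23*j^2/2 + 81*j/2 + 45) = 2*(j - 2)/(2*j + 5)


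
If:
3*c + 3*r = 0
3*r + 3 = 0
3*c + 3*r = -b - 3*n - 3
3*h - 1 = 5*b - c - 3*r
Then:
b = -3*n - 3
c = 1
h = -5*n - 4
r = -1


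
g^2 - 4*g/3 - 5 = (g - 3)*(g + 5/3)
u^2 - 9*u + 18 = (u - 6)*(u - 3)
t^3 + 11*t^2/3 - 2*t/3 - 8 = (t - 4/3)*(t + 2)*(t + 3)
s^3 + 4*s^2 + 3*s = s*(s + 1)*(s + 3)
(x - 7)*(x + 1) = x^2 - 6*x - 7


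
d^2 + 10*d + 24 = (d + 4)*(d + 6)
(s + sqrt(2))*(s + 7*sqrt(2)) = s^2 + 8*sqrt(2)*s + 14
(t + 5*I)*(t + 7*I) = t^2 + 12*I*t - 35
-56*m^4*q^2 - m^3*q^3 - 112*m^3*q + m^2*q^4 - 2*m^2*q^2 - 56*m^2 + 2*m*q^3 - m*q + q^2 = (-8*m + q)*(7*m + q)*(m*q + 1)^2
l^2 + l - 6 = (l - 2)*(l + 3)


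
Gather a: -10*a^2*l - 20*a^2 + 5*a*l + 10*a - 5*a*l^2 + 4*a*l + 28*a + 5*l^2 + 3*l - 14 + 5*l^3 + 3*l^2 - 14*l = a^2*(-10*l - 20) + a*(-5*l^2 + 9*l + 38) + 5*l^3 + 8*l^2 - 11*l - 14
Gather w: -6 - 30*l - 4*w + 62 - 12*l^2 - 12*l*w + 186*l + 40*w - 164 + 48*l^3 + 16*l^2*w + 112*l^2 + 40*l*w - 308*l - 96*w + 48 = 48*l^3 + 100*l^2 - 152*l + w*(16*l^2 + 28*l - 60) - 60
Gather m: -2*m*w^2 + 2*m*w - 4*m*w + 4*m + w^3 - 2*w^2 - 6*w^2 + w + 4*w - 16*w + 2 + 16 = m*(-2*w^2 - 2*w + 4) + w^3 - 8*w^2 - 11*w + 18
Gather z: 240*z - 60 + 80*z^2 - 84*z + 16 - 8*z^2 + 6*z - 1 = 72*z^2 + 162*z - 45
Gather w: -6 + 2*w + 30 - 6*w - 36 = -4*w - 12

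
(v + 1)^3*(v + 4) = v^4 + 7*v^3 + 15*v^2 + 13*v + 4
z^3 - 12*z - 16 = (z - 4)*(z + 2)^2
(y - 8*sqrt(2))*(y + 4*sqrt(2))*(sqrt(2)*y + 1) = sqrt(2)*y^3 - 7*y^2 - 68*sqrt(2)*y - 64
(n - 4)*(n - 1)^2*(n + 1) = n^4 - 5*n^3 + 3*n^2 + 5*n - 4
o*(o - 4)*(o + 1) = o^3 - 3*o^2 - 4*o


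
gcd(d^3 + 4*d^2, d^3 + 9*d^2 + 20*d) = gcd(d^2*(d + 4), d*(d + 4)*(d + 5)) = d^2 + 4*d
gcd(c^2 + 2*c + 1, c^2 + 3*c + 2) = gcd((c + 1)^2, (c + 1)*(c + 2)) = c + 1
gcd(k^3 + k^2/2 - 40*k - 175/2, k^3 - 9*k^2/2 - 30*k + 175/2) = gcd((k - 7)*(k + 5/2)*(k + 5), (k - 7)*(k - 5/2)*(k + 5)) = k^2 - 2*k - 35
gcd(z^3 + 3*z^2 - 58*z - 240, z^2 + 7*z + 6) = z + 6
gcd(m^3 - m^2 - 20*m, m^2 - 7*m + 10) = m - 5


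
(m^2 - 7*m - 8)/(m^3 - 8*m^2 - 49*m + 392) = (m + 1)/(m^2 - 49)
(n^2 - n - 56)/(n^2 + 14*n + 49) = (n - 8)/(n + 7)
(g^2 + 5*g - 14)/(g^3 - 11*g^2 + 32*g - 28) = (g + 7)/(g^2 - 9*g + 14)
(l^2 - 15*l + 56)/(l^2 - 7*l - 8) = (l - 7)/(l + 1)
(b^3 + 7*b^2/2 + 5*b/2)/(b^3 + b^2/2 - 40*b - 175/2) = b*(b + 1)/(b^2 - 2*b - 35)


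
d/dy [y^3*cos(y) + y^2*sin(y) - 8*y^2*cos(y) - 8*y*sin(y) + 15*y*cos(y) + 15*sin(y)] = -y^3*sin(y) + 8*y^2*sin(y) + 4*y^2*cos(y) - 13*y*sin(y) - 24*y*cos(y) - 8*sin(y) + 30*cos(y)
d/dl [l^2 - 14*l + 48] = 2*l - 14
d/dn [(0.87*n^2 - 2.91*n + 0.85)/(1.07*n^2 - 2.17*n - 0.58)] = (1.2258*n^2 - 2.8282*n + 3.5323)/(1.1449*n^4 - 4.6438*n^3 + 3.4677*n^2 + 2.5172*n + 0.3364)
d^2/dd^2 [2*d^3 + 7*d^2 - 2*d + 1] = 12*d + 14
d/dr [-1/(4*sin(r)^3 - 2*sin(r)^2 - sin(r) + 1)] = (12*sin(r)^2 - 4*sin(r) - 1)*cos(r)/(2*sin(r) - sin(3*r) + cos(2*r))^2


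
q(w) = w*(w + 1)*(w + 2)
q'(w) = w*(w + 1) + w*(w + 2) + (w + 1)*(w + 2)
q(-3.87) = -20.77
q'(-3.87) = 23.71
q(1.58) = 14.59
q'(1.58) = 18.97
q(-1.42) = 0.35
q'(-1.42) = -0.47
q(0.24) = 0.67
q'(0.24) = 3.61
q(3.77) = 103.76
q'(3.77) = 67.26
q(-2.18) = -0.46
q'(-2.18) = 3.18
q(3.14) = 66.82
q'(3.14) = 50.42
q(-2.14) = -0.34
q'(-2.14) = 2.90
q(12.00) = 2184.00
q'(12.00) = 506.00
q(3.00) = 60.00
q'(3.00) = 47.00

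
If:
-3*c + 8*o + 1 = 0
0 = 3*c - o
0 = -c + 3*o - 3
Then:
No Solution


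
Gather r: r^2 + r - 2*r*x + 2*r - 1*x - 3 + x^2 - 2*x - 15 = r^2 + r*(3 - 2*x) + x^2 - 3*x - 18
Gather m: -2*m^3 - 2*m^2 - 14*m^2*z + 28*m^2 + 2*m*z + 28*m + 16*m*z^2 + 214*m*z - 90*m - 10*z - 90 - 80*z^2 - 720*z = -2*m^3 + m^2*(26 - 14*z) + m*(16*z^2 + 216*z - 62) - 80*z^2 - 730*z - 90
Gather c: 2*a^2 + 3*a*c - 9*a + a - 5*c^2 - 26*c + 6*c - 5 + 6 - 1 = 2*a^2 - 8*a - 5*c^2 + c*(3*a - 20)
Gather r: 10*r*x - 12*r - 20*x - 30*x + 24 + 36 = r*(10*x - 12) - 50*x + 60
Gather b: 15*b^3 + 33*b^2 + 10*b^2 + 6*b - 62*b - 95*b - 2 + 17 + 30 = 15*b^3 + 43*b^2 - 151*b + 45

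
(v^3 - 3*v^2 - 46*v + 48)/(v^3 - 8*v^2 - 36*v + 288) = (v - 1)/(v - 6)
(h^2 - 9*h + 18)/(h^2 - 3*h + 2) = (h^2 - 9*h + 18)/(h^2 - 3*h + 2)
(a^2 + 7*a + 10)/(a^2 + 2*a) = (a + 5)/a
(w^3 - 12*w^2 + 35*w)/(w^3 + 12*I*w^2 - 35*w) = (w^2 - 12*w + 35)/(w^2 + 12*I*w - 35)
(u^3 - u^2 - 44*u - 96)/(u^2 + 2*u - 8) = (u^2 - 5*u - 24)/(u - 2)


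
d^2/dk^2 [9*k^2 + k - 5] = 18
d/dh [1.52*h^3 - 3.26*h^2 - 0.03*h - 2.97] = 4.56*h^2 - 6.52*h - 0.03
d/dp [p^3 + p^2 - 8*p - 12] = 3*p^2 + 2*p - 8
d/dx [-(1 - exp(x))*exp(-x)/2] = exp(-x)/2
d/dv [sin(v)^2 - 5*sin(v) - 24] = (2*sin(v) - 5)*cos(v)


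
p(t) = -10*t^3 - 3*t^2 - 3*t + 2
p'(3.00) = -291.00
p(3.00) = -304.00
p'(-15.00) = -6663.00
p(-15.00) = 33122.00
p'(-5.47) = -867.81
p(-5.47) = 1565.32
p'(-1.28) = -44.47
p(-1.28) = 21.90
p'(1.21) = -54.18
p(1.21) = -23.74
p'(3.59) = -411.18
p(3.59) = -510.12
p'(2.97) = -285.45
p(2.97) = -295.35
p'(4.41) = -612.90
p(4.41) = -927.24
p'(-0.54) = -8.51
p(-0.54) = 4.32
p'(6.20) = -1193.40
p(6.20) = -2515.20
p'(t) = -30*t^2 - 6*t - 3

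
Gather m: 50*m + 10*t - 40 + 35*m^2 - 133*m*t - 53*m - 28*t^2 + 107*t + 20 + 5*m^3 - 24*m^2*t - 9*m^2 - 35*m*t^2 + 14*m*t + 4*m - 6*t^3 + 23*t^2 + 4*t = 5*m^3 + m^2*(26 - 24*t) + m*(-35*t^2 - 119*t + 1) - 6*t^3 - 5*t^2 + 121*t - 20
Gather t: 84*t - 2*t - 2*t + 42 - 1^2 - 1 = 80*t + 40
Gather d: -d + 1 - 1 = -d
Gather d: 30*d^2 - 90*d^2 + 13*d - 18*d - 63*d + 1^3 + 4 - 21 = -60*d^2 - 68*d - 16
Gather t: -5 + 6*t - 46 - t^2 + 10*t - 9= -t^2 + 16*t - 60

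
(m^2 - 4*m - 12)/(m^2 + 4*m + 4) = (m - 6)/(m + 2)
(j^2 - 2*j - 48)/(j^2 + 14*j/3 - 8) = 3*(j - 8)/(3*j - 4)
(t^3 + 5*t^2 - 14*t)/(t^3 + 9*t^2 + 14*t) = (t - 2)/(t + 2)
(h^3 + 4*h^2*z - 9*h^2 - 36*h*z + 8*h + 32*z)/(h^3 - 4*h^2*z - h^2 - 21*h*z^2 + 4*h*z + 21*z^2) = (-h^2 - 4*h*z + 8*h + 32*z)/(-h^2 + 4*h*z + 21*z^2)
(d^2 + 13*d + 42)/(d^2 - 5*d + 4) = (d^2 + 13*d + 42)/(d^2 - 5*d + 4)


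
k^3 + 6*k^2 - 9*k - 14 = (k - 2)*(k + 1)*(k + 7)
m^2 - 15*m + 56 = (m - 8)*(m - 7)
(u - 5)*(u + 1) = u^2 - 4*u - 5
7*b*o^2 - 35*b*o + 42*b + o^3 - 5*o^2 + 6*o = (7*b + o)*(o - 3)*(o - 2)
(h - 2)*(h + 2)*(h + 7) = h^3 + 7*h^2 - 4*h - 28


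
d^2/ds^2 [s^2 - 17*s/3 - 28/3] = 2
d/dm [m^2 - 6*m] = 2*m - 6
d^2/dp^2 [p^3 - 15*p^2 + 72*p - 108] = 6*p - 30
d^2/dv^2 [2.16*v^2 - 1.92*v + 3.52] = 4.32000000000000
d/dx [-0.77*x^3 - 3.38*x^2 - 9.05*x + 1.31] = -2.31*x^2 - 6.76*x - 9.05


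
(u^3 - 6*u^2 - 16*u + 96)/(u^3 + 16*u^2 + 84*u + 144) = (u^2 - 10*u + 24)/(u^2 + 12*u + 36)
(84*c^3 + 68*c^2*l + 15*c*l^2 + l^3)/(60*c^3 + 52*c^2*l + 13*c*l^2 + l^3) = (7*c + l)/(5*c + l)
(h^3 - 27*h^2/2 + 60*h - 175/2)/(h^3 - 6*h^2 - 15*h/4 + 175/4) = 2*(h - 5)/(2*h + 5)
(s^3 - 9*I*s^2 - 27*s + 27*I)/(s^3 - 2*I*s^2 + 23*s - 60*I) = (s^2 - 6*I*s - 9)/(s^2 + I*s + 20)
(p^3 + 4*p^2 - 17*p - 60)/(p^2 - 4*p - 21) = (p^2 + p - 20)/(p - 7)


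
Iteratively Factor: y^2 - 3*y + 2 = (y - 2)*(y - 1)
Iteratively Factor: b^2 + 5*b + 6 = (b + 2)*(b + 3)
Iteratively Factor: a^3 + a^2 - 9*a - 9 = (a - 3)*(a^2 + 4*a + 3) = (a - 3)*(a + 1)*(a + 3)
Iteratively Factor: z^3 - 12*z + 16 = (z - 2)*(z^2 + 2*z - 8) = (z - 2)*(z + 4)*(z - 2)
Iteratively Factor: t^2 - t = (t - 1)*(t)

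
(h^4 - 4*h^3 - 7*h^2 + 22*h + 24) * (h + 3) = h^5 - h^4 - 19*h^3 + h^2 + 90*h + 72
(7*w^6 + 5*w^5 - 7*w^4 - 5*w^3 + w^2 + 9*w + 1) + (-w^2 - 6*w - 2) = 7*w^6 + 5*w^5 - 7*w^4 - 5*w^3 + 3*w - 1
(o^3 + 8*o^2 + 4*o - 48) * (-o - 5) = -o^4 - 13*o^3 - 44*o^2 + 28*o + 240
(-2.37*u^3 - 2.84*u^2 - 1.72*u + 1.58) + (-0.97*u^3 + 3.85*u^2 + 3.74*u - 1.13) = -3.34*u^3 + 1.01*u^2 + 2.02*u + 0.45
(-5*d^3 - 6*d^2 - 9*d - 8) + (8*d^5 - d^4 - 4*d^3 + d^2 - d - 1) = 8*d^5 - d^4 - 9*d^3 - 5*d^2 - 10*d - 9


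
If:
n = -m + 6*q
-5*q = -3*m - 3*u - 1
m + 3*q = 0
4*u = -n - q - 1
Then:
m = -3/86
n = 9/86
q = 1/86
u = -12/43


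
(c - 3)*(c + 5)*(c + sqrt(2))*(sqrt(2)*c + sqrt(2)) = sqrt(2)*c^4 + 2*c^3 + 3*sqrt(2)*c^3 - 13*sqrt(2)*c^2 + 6*c^2 - 26*c - 15*sqrt(2)*c - 30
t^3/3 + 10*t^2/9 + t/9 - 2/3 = (t/3 + 1)*(t - 2/3)*(t + 1)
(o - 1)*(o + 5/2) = o^2 + 3*o/2 - 5/2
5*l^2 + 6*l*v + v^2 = (l + v)*(5*l + v)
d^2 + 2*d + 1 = (d + 1)^2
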